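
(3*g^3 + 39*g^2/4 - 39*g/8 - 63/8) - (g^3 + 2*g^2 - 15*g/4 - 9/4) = 2*g^3 + 31*g^2/4 - 9*g/8 - 45/8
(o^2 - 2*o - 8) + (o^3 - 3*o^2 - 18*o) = o^3 - 2*o^2 - 20*o - 8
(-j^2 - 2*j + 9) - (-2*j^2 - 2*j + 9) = j^2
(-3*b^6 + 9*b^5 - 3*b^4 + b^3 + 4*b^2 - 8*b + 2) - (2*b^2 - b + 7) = -3*b^6 + 9*b^5 - 3*b^4 + b^3 + 2*b^2 - 7*b - 5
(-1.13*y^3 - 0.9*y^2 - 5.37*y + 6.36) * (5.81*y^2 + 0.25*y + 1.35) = -6.5653*y^5 - 5.5115*y^4 - 32.9502*y^3 + 34.3941*y^2 - 5.6595*y + 8.586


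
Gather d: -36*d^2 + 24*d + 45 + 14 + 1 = -36*d^2 + 24*d + 60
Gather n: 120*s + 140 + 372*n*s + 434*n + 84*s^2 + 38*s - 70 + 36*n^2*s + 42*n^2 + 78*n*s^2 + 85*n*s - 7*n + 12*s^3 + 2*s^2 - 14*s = n^2*(36*s + 42) + n*(78*s^2 + 457*s + 427) + 12*s^3 + 86*s^2 + 144*s + 70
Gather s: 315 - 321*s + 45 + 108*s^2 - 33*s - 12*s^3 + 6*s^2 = -12*s^3 + 114*s^2 - 354*s + 360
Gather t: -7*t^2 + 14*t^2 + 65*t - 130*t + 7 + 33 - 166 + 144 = 7*t^2 - 65*t + 18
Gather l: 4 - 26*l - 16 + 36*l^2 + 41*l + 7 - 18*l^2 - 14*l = 18*l^2 + l - 5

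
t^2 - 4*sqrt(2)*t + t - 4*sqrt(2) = (t + 1)*(t - 4*sqrt(2))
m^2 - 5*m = m*(m - 5)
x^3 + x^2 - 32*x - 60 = (x - 6)*(x + 2)*(x + 5)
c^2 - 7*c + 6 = (c - 6)*(c - 1)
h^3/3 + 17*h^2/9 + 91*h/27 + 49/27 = (h/3 + 1/3)*(h + 7/3)^2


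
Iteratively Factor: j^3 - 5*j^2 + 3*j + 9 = (j - 3)*(j^2 - 2*j - 3) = (j - 3)^2*(j + 1)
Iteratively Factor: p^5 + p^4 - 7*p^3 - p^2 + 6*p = (p + 3)*(p^4 - 2*p^3 - p^2 + 2*p) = (p - 1)*(p + 3)*(p^3 - p^2 - 2*p) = (p - 2)*(p - 1)*(p + 3)*(p^2 + p) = p*(p - 2)*(p - 1)*(p + 3)*(p + 1)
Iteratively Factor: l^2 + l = (l)*(l + 1)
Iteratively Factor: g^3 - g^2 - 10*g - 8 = (g - 4)*(g^2 + 3*g + 2) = (g - 4)*(g + 2)*(g + 1)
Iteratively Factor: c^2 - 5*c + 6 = (c - 3)*(c - 2)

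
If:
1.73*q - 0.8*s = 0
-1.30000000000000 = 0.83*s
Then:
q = -0.72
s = -1.57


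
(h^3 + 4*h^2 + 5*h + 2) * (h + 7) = h^4 + 11*h^3 + 33*h^2 + 37*h + 14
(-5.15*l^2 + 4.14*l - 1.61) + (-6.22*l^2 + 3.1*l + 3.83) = -11.37*l^2 + 7.24*l + 2.22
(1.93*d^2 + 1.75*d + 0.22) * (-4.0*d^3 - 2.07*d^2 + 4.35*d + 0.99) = -7.72*d^5 - 10.9951*d^4 + 3.893*d^3 + 9.0678*d^2 + 2.6895*d + 0.2178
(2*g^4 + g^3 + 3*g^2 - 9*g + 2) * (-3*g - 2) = -6*g^5 - 7*g^4 - 11*g^3 + 21*g^2 + 12*g - 4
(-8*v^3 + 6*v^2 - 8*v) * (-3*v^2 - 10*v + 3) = 24*v^5 + 62*v^4 - 60*v^3 + 98*v^2 - 24*v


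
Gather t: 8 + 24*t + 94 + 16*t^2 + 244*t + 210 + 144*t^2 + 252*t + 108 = 160*t^2 + 520*t + 420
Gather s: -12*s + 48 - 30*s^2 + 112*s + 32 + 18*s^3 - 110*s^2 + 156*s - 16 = 18*s^3 - 140*s^2 + 256*s + 64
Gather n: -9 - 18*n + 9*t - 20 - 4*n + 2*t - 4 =-22*n + 11*t - 33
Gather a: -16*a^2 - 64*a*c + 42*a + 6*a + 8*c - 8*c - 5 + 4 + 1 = -16*a^2 + a*(48 - 64*c)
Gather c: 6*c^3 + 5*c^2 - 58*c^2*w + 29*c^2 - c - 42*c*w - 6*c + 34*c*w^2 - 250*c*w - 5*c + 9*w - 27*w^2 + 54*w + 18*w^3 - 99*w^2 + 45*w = 6*c^3 + c^2*(34 - 58*w) + c*(34*w^2 - 292*w - 12) + 18*w^3 - 126*w^2 + 108*w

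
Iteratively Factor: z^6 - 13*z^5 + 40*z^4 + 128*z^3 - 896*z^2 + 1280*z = (z + 4)*(z^5 - 17*z^4 + 108*z^3 - 304*z^2 + 320*z) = (z - 4)*(z + 4)*(z^4 - 13*z^3 + 56*z^2 - 80*z) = (z - 4)^2*(z + 4)*(z^3 - 9*z^2 + 20*z) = (z - 5)*(z - 4)^2*(z + 4)*(z^2 - 4*z) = z*(z - 5)*(z - 4)^2*(z + 4)*(z - 4)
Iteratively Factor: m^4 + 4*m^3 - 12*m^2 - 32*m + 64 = (m + 4)*(m^3 - 12*m + 16) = (m + 4)^2*(m^2 - 4*m + 4) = (m - 2)*(m + 4)^2*(m - 2)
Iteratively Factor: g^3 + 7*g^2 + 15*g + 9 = (g + 3)*(g^2 + 4*g + 3) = (g + 1)*(g + 3)*(g + 3)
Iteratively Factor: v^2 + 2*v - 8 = (v - 2)*(v + 4)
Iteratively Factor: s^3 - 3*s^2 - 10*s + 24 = (s + 3)*(s^2 - 6*s + 8) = (s - 4)*(s + 3)*(s - 2)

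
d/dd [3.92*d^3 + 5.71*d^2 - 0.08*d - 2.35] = 11.76*d^2 + 11.42*d - 0.08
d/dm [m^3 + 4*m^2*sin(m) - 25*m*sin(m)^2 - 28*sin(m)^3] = 4*m^2*cos(m) + 3*m^2 + 8*m*sin(m) - 25*m*sin(2*m) - 84*sin(m)^2*cos(m) - 25*sin(m)^2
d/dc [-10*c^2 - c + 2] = -20*c - 1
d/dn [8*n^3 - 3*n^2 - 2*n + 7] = 24*n^2 - 6*n - 2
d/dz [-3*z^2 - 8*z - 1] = -6*z - 8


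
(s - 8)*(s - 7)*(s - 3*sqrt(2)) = s^3 - 15*s^2 - 3*sqrt(2)*s^2 + 56*s + 45*sqrt(2)*s - 168*sqrt(2)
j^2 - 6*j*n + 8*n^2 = (j - 4*n)*(j - 2*n)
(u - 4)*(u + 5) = u^2 + u - 20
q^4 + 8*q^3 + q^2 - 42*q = q*(q - 2)*(q + 3)*(q + 7)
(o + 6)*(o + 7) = o^2 + 13*o + 42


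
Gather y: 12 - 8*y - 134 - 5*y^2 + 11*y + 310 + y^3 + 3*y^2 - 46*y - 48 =y^3 - 2*y^2 - 43*y + 140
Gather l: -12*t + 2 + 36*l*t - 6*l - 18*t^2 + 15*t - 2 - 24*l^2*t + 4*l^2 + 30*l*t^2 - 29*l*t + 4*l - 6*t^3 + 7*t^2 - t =l^2*(4 - 24*t) + l*(30*t^2 + 7*t - 2) - 6*t^3 - 11*t^2 + 2*t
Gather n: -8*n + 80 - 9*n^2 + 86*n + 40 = -9*n^2 + 78*n + 120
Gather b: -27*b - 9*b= -36*b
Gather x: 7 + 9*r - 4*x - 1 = 9*r - 4*x + 6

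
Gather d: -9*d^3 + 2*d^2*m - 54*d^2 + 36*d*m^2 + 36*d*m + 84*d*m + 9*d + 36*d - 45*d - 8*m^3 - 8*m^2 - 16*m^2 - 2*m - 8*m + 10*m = -9*d^3 + d^2*(2*m - 54) + d*(36*m^2 + 120*m) - 8*m^3 - 24*m^2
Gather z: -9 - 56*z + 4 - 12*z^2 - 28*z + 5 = -12*z^2 - 84*z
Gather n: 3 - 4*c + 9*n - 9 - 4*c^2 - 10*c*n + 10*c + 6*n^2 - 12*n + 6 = -4*c^2 + 6*c + 6*n^2 + n*(-10*c - 3)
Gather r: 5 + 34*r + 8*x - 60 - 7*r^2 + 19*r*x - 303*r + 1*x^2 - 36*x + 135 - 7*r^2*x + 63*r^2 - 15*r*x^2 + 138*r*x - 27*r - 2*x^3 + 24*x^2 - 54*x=r^2*(56 - 7*x) + r*(-15*x^2 + 157*x - 296) - 2*x^3 + 25*x^2 - 82*x + 80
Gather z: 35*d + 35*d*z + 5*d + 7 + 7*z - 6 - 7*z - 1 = 35*d*z + 40*d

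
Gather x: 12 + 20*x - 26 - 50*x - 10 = -30*x - 24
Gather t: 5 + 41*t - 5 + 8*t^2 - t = 8*t^2 + 40*t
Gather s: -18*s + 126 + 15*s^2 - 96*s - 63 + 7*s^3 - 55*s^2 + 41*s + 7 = 7*s^3 - 40*s^2 - 73*s + 70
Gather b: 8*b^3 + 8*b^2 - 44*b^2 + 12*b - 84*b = 8*b^3 - 36*b^2 - 72*b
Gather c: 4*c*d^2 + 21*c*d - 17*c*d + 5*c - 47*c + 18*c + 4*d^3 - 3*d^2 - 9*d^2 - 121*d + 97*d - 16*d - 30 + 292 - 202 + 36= c*(4*d^2 + 4*d - 24) + 4*d^3 - 12*d^2 - 40*d + 96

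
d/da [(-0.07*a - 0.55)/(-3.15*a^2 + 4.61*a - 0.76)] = (-0.2205*a^2 - 3.465*a + 2.5887)/(9.9225*a^4 - 29.043*a^3 + 26.0401*a^2 - 7.0072*a + 0.5776)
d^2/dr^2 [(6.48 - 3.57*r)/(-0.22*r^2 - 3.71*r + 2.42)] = ((0.44*r + 3.71)*(0.88*r + 7.42)*(3.57*r - 6.48) - (4.7124*r + 23.6382)*(0.22*r^2 + 3.71*r - 2.42))/(0.22*r^2 + 3.71*r - 2.42)^3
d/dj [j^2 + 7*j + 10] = 2*j + 7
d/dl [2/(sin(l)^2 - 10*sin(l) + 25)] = -4*cos(l)/(sin(l) - 5)^3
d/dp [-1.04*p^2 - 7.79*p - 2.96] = -2.08*p - 7.79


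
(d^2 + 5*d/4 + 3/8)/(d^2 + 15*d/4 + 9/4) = (d + 1/2)/(d + 3)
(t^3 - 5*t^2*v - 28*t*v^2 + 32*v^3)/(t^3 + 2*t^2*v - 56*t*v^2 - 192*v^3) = (t - v)/(t + 6*v)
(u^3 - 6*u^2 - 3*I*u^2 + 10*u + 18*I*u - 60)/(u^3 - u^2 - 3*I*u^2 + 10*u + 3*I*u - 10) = (u - 6)/(u - 1)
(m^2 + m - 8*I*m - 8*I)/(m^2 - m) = (m^2 + m - 8*I*m - 8*I)/(m*(m - 1))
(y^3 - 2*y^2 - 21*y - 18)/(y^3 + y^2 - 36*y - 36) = (y + 3)/(y + 6)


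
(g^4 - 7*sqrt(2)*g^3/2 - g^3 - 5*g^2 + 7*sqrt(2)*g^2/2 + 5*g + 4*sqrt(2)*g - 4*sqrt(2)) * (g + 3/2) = g^5 - 7*sqrt(2)*g^4/2 + g^4/2 - 13*g^3/2 - 7*sqrt(2)*g^3/4 - 5*g^2/2 + 37*sqrt(2)*g^2/4 + 2*sqrt(2)*g + 15*g/2 - 6*sqrt(2)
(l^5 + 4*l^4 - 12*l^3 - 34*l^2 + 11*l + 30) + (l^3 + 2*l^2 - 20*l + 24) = l^5 + 4*l^4 - 11*l^3 - 32*l^2 - 9*l + 54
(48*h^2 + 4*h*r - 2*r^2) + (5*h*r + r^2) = 48*h^2 + 9*h*r - r^2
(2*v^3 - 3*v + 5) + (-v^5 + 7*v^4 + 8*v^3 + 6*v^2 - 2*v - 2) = -v^5 + 7*v^4 + 10*v^3 + 6*v^2 - 5*v + 3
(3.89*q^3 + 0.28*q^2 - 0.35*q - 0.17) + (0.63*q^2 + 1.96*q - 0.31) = 3.89*q^3 + 0.91*q^2 + 1.61*q - 0.48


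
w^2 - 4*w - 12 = (w - 6)*(w + 2)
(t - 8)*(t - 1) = t^2 - 9*t + 8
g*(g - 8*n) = g^2 - 8*g*n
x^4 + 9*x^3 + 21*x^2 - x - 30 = (x - 1)*(x + 2)*(x + 3)*(x + 5)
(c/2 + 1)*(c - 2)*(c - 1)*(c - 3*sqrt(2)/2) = c^4/2 - 3*sqrt(2)*c^3/4 - c^3/2 - 2*c^2 + 3*sqrt(2)*c^2/4 + 2*c + 3*sqrt(2)*c - 3*sqrt(2)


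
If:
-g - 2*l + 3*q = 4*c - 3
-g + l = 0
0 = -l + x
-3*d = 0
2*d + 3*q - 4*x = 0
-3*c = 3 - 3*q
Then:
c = 15/13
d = 0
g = 21/13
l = 21/13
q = 28/13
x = 21/13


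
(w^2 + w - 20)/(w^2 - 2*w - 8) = (w + 5)/(w + 2)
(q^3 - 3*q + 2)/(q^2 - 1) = (q^2 + q - 2)/(q + 1)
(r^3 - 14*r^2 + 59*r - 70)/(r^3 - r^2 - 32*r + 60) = (r - 7)/(r + 6)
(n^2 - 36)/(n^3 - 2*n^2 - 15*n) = (36 - n^2)/(n*(-n^2 + 2*n + 15))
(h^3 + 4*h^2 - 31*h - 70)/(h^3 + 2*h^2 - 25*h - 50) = (h + 7)/(h + 5)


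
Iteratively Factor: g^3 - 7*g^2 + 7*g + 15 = (g - 3)*(g^2 - 4*g - 5) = (g - 5)*(g - 3)*(g + 1)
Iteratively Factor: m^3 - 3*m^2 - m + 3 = (m - 3)*(m^2 - 1) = (m - 3)*(m + 1)*(m - 1)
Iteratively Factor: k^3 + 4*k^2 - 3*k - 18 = (k + 3)*(k^2 + k - 6) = (k - 2)*(k + 3)*(k + 3)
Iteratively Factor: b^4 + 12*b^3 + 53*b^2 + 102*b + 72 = (b + 3)*(b^3 + 9*b^2 + 26*b + 24) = (b + 3)^2*(b^2 + 6*b + 8) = (b + 3)^2*(b + 4)*(b + 2)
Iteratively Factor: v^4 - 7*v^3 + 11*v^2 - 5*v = (v - 1)*(v^3 - 6*v^2 + 5*v) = (v - 1)^2*(v^2 - 5*v) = v*(v - 1)^2*(v - 5)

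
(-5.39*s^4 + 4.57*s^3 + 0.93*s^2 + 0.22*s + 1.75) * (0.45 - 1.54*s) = 8.3006*s^5 - 9.4633*s^4 + 0.6243*s^3 + 0.0797*s^2 - 2.596*s + 0.7875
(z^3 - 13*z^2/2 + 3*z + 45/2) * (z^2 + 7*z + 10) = z^5 + z^4/2 - 65*z^3/2 - 43*z^2/2 + 375*z/2 + 225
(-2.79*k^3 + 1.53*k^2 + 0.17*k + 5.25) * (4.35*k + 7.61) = -12.1365*k^4 - 14.5764*k^3 + 12.3828*k^2 + 24.1312*k + 39.9525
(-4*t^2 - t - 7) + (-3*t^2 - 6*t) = -7*t^2 - 7*t - 7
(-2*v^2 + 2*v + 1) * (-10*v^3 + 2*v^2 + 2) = 20*v^5 - 24*v^4 - 6*v^3 - 2*v^2 + 4*v + 2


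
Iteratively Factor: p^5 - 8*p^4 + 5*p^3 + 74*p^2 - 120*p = (p - 5)*(p^4 - 3*p^3 - 10*p^2 + 24*p) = (p - 5)*(p + 3)*(p^3 - 6*p^2 + 8*p) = p*(p - 5)*(p + 3)*(p^2 - 6*p + 8) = p*(p - 5)*(p - 4)*(p + 3)*(p - 2)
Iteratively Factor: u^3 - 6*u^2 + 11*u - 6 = (u - 2)*(u^2 - 4*u + 3) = (u - 2)*(u - 1)*(u - 3)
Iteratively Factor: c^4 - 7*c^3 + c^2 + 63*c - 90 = (c - 2)*(c^3 - 5*c^2 - 9*c + 45) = (c - 5)*(c - 2)*(c^2 - 9) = (c - 5)*(c - 2)*(c + 3)*(c - 3)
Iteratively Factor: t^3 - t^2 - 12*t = (t - 4)*(t^2 + 3*t) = (t - 4)*(t + 3)*(t)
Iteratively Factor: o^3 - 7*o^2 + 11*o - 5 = (o - 5)*(o^2 - 2*o + 1) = (o - 5)*(o - 1)*(o - 1)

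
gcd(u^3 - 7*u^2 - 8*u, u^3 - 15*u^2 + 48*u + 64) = u^2 - 7*u - 8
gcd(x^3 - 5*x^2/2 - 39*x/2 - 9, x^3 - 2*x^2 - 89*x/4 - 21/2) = x^2 - 11*x/2 - 3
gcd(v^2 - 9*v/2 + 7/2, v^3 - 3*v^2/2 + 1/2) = v - 1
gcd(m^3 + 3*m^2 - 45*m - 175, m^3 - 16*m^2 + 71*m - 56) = m - 7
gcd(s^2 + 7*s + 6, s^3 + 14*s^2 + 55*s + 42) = s^2 + 7*s + 6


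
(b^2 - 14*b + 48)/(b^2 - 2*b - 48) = (b - 6)/(b + 6)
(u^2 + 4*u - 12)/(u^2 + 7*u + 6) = (u - 2)/(u + 1)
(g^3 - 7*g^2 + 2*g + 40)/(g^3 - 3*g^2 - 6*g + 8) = (g - 5)/(g - 1)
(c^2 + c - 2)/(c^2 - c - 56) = (-c^2 - c + 2)/(-c^2 + c + 56)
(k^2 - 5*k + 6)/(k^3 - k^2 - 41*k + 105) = (k - 2)/(k^2 + 2*k - 35)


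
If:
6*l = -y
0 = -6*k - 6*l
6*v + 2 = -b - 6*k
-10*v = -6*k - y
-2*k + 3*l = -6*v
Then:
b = -2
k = 0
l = 0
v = 0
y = 0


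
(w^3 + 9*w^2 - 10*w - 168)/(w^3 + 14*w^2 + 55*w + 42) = (w - 4)/(w + 1)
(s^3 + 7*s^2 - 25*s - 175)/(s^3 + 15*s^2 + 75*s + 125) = (s^2 + 2*s - 35)/(s^2 + 10*s + 25)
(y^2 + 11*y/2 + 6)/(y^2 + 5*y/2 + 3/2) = (y + 4)/(y + 1)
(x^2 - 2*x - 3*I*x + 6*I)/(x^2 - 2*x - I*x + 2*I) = (x - 3*I)/(x - I)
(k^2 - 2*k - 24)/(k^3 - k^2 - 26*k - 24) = 1/(k + 1)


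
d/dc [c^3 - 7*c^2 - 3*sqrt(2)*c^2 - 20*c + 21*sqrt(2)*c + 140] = 3*c^2 - 14*c - 6*sqrt(2)*c - 20 + 21*sqrt(2)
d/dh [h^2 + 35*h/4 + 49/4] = 2*h + 35/4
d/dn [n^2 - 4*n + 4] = 2*n - 4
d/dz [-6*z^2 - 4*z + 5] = -12*z - 4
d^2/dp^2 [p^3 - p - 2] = 6*p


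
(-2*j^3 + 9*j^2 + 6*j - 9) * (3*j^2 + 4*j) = -6*j^5 + 19*j^4 + 54*j^3 - 3*j^2 - 36*j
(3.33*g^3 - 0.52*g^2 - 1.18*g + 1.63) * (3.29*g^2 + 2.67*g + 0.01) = 10.9557*g^5 + 7.1803*g^4 - 5.2373*g^3 + 2.2069*g^2 + 4.3403*g + 0.0163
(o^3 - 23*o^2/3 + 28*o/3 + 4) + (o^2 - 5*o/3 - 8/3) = o^3 - 20*o^2/3 + 23*o/3 + 4/3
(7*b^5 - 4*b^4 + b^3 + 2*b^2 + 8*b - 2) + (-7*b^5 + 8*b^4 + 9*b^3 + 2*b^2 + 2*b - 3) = 4*b^4 + 10*b^3 + 4*b^2 + 10*b - 5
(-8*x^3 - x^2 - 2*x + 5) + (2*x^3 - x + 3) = -6*x^3 - x^2 - 3*x + 8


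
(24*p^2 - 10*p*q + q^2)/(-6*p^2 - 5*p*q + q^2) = (-4*p + q)/(p + q)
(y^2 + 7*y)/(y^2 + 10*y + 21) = y/(y + 3)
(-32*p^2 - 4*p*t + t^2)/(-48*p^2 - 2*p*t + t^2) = (4*p + t)/(6*p + t)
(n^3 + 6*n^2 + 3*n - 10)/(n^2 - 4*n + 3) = (n^2 + 7*n + 10)/(n - 3)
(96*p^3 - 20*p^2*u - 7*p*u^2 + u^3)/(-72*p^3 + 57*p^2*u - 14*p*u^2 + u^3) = (-4*p - u)/(3*p - u)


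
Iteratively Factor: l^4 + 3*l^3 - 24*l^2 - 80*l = (l - 5)*(l^3 + 8*l^2 + 16*l) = (l - 5)*(l + 4)*(l^2 + 4*l) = (l - 5)*(l + 4)^2*(l)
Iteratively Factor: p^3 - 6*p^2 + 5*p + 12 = (p - 4)*(p^2 - 2*p - 3) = (p - 4)*(p + 1)*(p - 3)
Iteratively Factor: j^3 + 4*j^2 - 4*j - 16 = (j - 2)*(j^2 + 6*j + 8) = (j - 2)*(j + 2)*(j + 4)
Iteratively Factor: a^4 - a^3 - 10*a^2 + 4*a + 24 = (a - 2)*(a^3 + a^2 - 8*a - 12) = (a - 3)*(a - 2)*(a^2 + 4*a + 4) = (a - 3)*(a - 2)*(a + 2)*(a + 2)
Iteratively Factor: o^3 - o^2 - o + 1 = (o - 1)*(o^2 - 1) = (o - 1)*(o + 1)*(o - 1)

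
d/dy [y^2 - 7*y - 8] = 2*y - 7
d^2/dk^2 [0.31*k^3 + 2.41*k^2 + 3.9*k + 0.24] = 1.86*k + 4.82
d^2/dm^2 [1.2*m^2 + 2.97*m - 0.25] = 2.40000000000000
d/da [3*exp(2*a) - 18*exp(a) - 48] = 6*(exp(a) - 3)*exp(a)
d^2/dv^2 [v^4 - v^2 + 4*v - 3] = 12*v^2 - 2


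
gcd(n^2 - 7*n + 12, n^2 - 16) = n - 4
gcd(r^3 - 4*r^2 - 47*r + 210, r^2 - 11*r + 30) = r^2 - 11*r + 30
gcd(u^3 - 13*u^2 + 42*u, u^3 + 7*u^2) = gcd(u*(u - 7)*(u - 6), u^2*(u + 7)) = u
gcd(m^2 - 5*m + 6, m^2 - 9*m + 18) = m - 3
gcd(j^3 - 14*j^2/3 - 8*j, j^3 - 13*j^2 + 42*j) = j^2 - 6*j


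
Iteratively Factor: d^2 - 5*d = (d)*(d - 5)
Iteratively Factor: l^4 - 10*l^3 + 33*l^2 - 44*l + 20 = (l - 5)*(l^3 - 5*l^2 + 8*l - 4) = (l - 5)*(l - 2)*(l^2 - 3*l + 2) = (l - 5)*(l - 2)^2*(l - 1)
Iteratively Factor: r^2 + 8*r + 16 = (r + 4)*(r + 4)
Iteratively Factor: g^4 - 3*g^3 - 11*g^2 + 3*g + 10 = (g + 1)*(g^3 - 4*g^2 - 7*g + 10) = (g + 1)*(g + 2)*(g^2 - 6*g + 5) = (g - 1)*(g + 1)*(g + 2)*(g - 5)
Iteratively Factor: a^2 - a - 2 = (a + 1)*(a - 2)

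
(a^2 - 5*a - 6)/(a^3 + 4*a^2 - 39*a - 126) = (a + 1)/(a^2 + 10*a + 21)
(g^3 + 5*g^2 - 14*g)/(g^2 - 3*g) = (g^2 + 5*g - 14)/(g - 3)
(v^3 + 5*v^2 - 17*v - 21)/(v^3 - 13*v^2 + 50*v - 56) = (v^3 + 5*v^2 - 17*v - 21)/(v^3 - 13*v^2 + 50*v - 56)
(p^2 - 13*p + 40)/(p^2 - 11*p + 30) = (p - 8)/(p - 6)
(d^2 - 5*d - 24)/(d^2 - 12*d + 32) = (d + 3)/(d - 4)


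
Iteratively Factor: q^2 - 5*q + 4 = (q - 1)*(q - 4)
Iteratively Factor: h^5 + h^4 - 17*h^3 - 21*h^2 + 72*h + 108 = (h + 2)*(h^4 - h^3 - 15*h^2 + 9*h + 54) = (h + 2)^2*(h^3 - 3*h^2 - 9*h + 27) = (h + 2)^2*(h + 3)*(h^2 - 6*h + 9) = (h - 3)*(h + 2)^2*(h + 3)*(h - 3)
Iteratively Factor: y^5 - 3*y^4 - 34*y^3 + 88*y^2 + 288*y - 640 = (y + 4)*(y^4 - 7*y^3 - 6*y^2 + 112*y - 160) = (y - 4)*(y + 4)*(y^3 - 3*y^2 - 18*y + 40) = (y - 4)*(y - 2)*(y + 4)*(y^2 - y - 20) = (y - 5)*(y - 4)*(y - 2)*(y + 4)*(y + 4)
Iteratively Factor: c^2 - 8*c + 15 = (c - 5)*(c - 3)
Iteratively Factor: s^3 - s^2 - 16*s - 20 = (s + 2)*(s^2 - 3*s - 10) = (s - 5)*(s + 2)*(s + 2)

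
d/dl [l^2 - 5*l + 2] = 2*l - 5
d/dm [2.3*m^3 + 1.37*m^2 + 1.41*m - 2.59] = 6.9*m^2 + 2.74*m + 1.41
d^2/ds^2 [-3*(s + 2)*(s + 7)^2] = -18*s - 96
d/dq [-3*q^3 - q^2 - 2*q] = -9*q^2 - 2*q - 2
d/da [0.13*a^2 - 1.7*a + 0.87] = 0.26*a - 1.7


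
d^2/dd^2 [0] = 0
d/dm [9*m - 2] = 9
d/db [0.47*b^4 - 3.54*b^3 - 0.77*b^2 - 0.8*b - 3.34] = 1.88*b^3 - 10.62*b^2 - 1.54*b - 0.8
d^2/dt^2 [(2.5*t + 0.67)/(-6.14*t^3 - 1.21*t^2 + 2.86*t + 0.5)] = (-565.494*t^5 - 414.545784*t^4 - 174.765668*t^3 - 27.392874*t^2 - 7.50478799999999*t - 4.621364)/(231.475544*t^9 + 136.849548*t^8 - 296.493846*t^7 - 182.266343*t^6 + 115.818054*t^5 + 80.176998*t^4 - 8.406856*t^3 - 11.3619*t^2 - 2.145*t - 0.125)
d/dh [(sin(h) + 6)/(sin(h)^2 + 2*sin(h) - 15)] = -(sin(h)^2 + 12*sin(h) + 27)*cos(h)/(sin(h)^2 + 2*sin(h) - 15)^2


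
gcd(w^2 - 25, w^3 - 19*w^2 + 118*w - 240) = w - 5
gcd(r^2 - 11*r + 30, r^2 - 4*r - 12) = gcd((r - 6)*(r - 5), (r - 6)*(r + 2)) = r - 6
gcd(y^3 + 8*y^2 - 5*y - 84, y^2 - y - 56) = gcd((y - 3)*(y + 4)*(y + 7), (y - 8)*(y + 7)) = y + 7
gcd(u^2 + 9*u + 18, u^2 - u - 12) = u + 3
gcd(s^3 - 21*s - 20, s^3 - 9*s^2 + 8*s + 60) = s - 5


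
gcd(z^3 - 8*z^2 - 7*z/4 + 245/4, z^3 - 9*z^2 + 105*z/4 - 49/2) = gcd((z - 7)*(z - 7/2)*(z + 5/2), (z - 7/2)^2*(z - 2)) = z - 7/2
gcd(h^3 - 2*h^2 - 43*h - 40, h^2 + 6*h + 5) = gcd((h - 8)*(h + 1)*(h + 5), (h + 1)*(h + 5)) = h^2 + 6*h + 5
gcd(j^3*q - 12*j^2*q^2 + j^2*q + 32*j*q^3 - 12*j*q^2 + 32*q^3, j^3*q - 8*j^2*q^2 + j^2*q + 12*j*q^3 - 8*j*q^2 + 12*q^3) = j*q + q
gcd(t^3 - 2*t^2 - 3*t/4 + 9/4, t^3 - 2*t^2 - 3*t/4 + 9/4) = t^3 - 2*t^2 - 3*t/4 + 9/4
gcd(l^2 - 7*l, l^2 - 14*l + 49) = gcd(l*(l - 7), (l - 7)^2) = l - 7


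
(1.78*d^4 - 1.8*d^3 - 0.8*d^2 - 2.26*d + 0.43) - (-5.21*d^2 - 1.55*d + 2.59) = 1.78*d^4 - 1.8*d^3 + 4.41*d^2 - 0.71*d - 2.16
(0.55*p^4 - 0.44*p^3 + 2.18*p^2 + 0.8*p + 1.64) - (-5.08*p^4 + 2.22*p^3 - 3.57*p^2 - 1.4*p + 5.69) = 5.63*p^4 - 2.66*p^3 + 5.75*p^2 + 2.2*p - 4.05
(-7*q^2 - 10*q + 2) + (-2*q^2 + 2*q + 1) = -9*q^2 - 8*q + 3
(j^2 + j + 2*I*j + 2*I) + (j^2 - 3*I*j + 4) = 2*j^2 + j - I*j + 4 + 2*I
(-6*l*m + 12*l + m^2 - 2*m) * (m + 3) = -6*l*m^2 - 6*l*m + 36*l + m^3 + m^2 - 6*m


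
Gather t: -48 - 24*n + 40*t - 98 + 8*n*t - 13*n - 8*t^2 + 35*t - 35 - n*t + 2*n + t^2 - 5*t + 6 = -35*n - 7*t^2 + t*(7*n + 70) - 175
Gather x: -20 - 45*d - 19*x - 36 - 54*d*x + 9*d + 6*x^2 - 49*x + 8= -36*d + 6*x^2 + x*(-54*d - 68) - 48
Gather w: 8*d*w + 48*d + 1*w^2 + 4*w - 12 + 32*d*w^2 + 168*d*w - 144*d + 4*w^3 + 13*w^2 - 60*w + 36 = -96*d + 4*w^3 + w^2*(32*d + 14) + w*(176*d - 56) + 24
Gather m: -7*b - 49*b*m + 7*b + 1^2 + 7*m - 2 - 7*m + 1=-49*b*m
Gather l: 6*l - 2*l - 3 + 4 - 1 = 4*l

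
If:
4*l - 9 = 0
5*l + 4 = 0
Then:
No Solution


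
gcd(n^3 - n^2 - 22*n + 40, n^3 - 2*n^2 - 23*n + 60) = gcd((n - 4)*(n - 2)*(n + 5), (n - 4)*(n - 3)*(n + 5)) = n^2 + n - 20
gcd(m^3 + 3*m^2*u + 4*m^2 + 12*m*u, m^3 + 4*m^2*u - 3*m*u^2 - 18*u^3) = m + 3*u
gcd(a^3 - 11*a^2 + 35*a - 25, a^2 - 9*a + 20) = a - 5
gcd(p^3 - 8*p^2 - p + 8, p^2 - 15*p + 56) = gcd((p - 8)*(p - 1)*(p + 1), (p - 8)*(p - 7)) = p - 8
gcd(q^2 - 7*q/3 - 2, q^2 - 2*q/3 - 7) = q - 3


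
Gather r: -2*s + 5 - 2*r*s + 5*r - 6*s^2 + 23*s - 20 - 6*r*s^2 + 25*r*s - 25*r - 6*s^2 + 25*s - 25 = r*(-6*s^2 + 23*s - 20) - 12*s^2 + 46*s - 40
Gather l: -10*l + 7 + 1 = 8 - 10*l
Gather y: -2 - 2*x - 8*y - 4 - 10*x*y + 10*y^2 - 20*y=-2*x + 10*y^2 + y*(-10*x - 28) - 6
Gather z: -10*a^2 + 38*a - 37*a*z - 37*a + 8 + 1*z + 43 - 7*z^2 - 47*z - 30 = -10*a^2 + a - 7*z^2 + z*(-37*a - 46) + 21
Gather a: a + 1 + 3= a + 4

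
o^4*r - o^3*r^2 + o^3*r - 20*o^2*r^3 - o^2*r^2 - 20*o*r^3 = o*(o - 5*r)*(o + 4*r)*(o*r + r)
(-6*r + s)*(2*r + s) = -12*r^2 - 4*r*s + s^2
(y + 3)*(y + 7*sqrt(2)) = y^2 + 3*y + 7*sqrt(2)*y + 21*sqrt(2)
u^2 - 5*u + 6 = (u - 3)*(u - 2)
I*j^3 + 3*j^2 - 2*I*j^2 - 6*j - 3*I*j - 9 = (j - 3)*(j - 3*I)*(I*j + I)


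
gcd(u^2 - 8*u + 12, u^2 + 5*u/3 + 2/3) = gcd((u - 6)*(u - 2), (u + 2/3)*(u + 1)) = 1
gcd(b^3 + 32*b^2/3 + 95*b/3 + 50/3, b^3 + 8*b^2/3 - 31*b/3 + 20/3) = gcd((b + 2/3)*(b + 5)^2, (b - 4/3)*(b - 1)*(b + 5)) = b + 5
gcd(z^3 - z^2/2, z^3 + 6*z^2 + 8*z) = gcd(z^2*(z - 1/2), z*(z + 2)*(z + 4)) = z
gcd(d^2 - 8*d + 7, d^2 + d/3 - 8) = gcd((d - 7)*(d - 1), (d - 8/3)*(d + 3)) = 1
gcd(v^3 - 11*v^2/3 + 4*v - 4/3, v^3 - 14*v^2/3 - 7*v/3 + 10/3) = v - 2/3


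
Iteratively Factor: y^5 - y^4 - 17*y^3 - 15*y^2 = (y + 1)*(y^4 - 2*y^3 - 15*y^2) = (y - 5)*(y + 1)*(y^3 + 3*y^2) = y*(y - 5)*(y + 1)*(y^2 + 3*y) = y^2*(y - 5)*(y + 1)*(y + 3)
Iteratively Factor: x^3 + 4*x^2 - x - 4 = (x + 1)*(x^2 + 3*x - 4) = (x + 1)*(x + 4)*(x - 1)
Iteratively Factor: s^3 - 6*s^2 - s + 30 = (s + 2)*(s^2 - 8*s + 15) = (s - 5)*(s + 2)*(s - 3)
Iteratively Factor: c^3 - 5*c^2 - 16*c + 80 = (c - 5)*(c^2 - 16) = (c - 5)*(c + 4)*(c - 4)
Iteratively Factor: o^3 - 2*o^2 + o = (o)*(o^2 - 2*o + 1) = o*(o - 1)*(o - 1)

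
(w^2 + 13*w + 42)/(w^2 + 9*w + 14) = (w + 6)/(w + 2)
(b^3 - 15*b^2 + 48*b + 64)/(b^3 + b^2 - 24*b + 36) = (b^3 - 15*b^2 + 48*b + 64)/(b^3 + b^2 - 24*b + 36)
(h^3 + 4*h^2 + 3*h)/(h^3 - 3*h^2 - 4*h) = (h + 3)/(h - 4)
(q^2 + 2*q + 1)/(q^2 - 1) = (q + 1)/(q - 1)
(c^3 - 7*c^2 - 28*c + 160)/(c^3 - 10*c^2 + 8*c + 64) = (c + 5)/(c + 2)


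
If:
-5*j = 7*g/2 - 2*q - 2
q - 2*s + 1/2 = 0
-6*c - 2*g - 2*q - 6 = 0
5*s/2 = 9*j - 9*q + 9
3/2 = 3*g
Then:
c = -214/133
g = 1/2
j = 309/532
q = 353/266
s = 243/266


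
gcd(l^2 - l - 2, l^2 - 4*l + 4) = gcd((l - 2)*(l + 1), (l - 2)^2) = l - 2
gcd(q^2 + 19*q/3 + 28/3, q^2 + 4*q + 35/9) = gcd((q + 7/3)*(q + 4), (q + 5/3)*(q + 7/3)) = q + 7/3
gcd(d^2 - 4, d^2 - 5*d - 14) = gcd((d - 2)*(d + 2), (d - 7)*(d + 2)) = d + 2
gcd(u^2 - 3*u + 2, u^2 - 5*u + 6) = u - 2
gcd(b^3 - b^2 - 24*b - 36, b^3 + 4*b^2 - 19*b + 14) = 1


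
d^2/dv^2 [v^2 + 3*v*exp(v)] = 3*v*exp(v) + 6*exp(v) + 2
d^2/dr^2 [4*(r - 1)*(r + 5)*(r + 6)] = 24*r + 80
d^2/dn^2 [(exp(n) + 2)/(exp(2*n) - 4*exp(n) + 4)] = (exp(2*n) + 16*exp(n) + 12)*exp(n)/(exp(4*n) - 8*exp(3*n) + 24*exp(2*n) - 32*exp(n) + 16)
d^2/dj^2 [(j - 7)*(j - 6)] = 2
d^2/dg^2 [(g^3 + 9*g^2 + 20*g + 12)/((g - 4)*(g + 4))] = 24*(3*g^3 + 39*g^2 + 144*g + 208)/(g^6 - 48*g^4 + 768*g^2 - 4096)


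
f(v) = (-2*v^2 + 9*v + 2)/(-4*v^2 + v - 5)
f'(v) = (9 - 4*v)/(-4*v^2 + v - 5) + (8*v - 1)*(-2*v^2 + 9*v + 2)/(-4*v^2 + v - 5)^2 = (34*v^2 + 36*v - 47)/(16*v^4 - 8*v^3 + 41*v^2 - 10*v + 25)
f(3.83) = -0.12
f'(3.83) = 0.16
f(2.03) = -0.62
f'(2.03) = 0.44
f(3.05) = -0.28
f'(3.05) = 0.25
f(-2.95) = 0.98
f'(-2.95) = 0.08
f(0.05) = -0.49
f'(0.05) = -1.83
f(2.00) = -0.63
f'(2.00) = 0.45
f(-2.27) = 1.03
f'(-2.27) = 0.06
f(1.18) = -1.05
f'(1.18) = 0.49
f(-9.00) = 0.71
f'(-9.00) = 0.02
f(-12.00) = 0.66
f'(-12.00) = 0.01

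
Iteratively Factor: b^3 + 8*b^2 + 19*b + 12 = (b + 3)*(b^2 + 5*b + 4) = (b + 1)*(b + 3)*(b + 4)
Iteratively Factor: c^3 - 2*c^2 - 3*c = (c + 1)*(c^2 - 3*c) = c*(c + 1)*(c - 3)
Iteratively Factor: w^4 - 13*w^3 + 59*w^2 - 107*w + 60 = (w - 4)*(w^3 - 9*w^2 + 23*w - 15) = (w - 4)*(w - 3)*(w^2 - 6*w + 5) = (w - 4)*(w - 3)*(w - 1)*(w - 5)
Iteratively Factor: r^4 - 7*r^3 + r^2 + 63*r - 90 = (r - 2)*(r^3 - 5*r^2 - 9*r + 45) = (r - 2)*(r + 3)*(r^2 - 8*r + 15) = (r - 3)*(r - 2)*(r + 3)*(r - 5)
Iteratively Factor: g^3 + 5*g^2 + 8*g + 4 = (g + 2)*(g^2 + 3*g + 2) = (g + 2)^2*(g + 1)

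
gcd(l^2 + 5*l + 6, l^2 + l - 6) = l + 3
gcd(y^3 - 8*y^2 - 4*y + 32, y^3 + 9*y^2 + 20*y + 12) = y + 2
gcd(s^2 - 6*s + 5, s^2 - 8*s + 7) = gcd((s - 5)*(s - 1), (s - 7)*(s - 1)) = s - 1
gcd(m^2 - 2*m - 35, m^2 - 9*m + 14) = m - 7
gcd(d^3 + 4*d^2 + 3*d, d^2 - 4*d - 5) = d + 1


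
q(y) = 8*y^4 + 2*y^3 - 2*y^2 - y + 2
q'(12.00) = 56111.00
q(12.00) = 169046.00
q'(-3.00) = -799.00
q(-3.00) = 581.00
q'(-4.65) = -3070.09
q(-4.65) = 3502.58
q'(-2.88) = -704.13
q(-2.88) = 490.89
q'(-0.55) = -2.31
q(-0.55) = 2.34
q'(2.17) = 345.56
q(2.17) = 188.24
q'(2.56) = 564.95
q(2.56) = 363.48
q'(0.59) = 5.30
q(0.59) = 2.09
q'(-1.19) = -41.67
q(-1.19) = 13.03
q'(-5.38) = -4788.88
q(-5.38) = 6340.28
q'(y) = 32*y^3 + 6*y^2 - 4*y - 1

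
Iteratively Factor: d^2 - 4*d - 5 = (d - 5)*(d + 1)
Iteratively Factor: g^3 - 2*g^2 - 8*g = (g)*(g^2 - 2*g - 8) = g*(g + 2)*(g - 4)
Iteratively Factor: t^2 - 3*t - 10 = (t - 5)*(t + 2)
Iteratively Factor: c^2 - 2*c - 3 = (c + 1)*(c - 3)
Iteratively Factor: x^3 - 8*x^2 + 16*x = (x - 4)*(x^2 - 4*x) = x*(x - 4)*(x - 4)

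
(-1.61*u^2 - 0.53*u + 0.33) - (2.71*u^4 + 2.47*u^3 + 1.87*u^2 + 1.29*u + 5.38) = -2.71*u^4 - 2.47*u^3 - 3.48*u^2 - 1.82*u - 5.05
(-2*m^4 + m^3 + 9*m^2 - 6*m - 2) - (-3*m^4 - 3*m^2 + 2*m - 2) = m^4 + m^3 + 12*m^2 - 8*m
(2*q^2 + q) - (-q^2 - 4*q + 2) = 3*q^2 + 5*q - 2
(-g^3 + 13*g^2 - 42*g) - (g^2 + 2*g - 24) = -g^3 + 12*g^2 - 44*g + 24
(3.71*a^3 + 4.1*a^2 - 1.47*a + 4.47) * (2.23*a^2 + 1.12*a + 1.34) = 8.2733*a^5 + 13.2982*a^4 + 6.2853*a^3 + 13.8157*a^2 + 3.0366*a + 5.9898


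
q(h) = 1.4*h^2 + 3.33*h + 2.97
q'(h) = 2.8*h + 3.33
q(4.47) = 45.83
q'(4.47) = 15.85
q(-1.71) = 1.37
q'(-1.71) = -1.46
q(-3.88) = 11.13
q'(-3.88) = -7.53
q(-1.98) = 1.87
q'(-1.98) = -2.21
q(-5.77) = 30.37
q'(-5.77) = -12.83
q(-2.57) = 3.66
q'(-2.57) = -3.87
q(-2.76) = 4.44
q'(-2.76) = -4.40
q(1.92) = 14.52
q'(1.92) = 8.71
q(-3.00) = 5.58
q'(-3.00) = -5.07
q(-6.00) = 33.39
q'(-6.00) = -13.47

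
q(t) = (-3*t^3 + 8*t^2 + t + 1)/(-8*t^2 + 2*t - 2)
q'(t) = (16*t - 2)*(-3*t^3 + 8*t^2 + t + 1)/(-8*t^2 + 2*t - 2)^2 + (-9*t^2 + 16*t + 1)/(-8*t^2 + 2*t - 2) = (12*t^4 - 6*t^3 + 21*t^2 - 8*t - 2)/(2*(16*t^4 - 8*t^3 + 9*t^2 - 2*t + 1))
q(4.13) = 0.54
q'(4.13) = 0.40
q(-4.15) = -2.36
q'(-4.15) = 0.40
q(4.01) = 0.49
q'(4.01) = 0.40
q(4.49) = 0.68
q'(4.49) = 0.40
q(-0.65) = -0.68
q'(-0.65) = 0.71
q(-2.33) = -1.60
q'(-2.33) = 0.45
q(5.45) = 1.06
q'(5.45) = 0.39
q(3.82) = 0.41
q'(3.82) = 0.40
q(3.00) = 0.07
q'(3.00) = 0.42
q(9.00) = 2.42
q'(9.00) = 0.38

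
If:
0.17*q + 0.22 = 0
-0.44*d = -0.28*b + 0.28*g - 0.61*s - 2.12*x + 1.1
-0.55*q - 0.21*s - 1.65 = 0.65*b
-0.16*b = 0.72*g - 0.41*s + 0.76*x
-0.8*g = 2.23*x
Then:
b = 0.872609130289903*x - 1.28182762608542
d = 3.4028668474145*x - 4.00920281474802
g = -2.7875*x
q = -1.29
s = -2.70093302232589*x - 0.500225415057726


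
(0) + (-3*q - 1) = -3*q - 1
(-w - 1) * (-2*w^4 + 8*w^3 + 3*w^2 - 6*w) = 2*w^5 - 6*w^4 - 11*w^3 + 3*w^2 + 6*w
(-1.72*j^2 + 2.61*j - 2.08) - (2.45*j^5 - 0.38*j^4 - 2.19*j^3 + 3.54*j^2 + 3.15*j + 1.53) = -2.45*j^5 + 0.38*j^4 + 2.19*j^3 - 5.26*j^2 - 0.54*j - 3.61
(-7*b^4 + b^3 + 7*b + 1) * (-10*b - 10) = 70*b^5 + 60*b^4 - 10*b^3 - 70*b^2 - 80*b - 10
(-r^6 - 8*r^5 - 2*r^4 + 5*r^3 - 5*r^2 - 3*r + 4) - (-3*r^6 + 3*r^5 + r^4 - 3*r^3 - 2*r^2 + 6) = 2*r^6 - 11*r^5 - 3*r^4 + 8*r^3 - 3*r^2 - 3*r - 2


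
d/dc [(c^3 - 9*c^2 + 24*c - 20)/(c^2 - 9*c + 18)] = (c^4 - 18*c^3 + 111*c^2 - 284*c + 252)/(c^4 - 18*c^3 + 117*c^2 - 324*c + 324)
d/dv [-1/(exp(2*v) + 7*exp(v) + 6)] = (2*exp(v) + 7)*exp(v)/(exp(2*v) + 7*exp(v) + 6)^2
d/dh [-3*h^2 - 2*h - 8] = -6*h - 2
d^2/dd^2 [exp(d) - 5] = exp(d)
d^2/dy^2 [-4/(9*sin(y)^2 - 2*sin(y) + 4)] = 8*(162*sin(y)^4 - 27*sin(y)^3 - 313*sin(y)^2 + 58*sin(y) + 32)/(9*sin(y)^2 - 2*sin(y) + 4)^3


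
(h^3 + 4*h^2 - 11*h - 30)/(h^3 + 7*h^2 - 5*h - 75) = (h + 2)/(h + 5)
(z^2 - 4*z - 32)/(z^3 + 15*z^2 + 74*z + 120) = (z - 8)/(z^2 + 11*z + 30)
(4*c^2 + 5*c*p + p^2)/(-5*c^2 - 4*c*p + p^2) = (4*c + p)/(-5*c + p)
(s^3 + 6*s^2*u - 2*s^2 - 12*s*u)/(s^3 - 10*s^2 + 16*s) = (s + 6*u)/(s - 8)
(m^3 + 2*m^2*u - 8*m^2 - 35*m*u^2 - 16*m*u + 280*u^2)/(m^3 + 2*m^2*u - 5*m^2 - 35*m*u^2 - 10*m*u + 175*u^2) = (m - 8)/(m - 5)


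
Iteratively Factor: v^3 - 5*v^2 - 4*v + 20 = (v + 2)*(v^2 - 7*v + 10) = (v - 2)*(v + 2)*(v - 5)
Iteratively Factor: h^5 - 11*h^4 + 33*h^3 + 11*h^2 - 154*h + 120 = (h + 2)*(h^4 - 13*h^3 + 59*h^2 - 107*h + 60) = (h - 3)*(h + 2)*(h^3 - 10*h^2 + 29*h - 20) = (h - 5)*(h - 3)*(h + 2)*(h^2 - 5*h + 4) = (h - 5)*(h - 3)*(h - 1)*(h + 2)*(h - 4)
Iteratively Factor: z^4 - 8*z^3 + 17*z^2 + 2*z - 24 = (z - 2)*(z^3 - 6*z^2 + 5*z + 12) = (z - 3)*(z - 2)*(z^2 - 3*z - 4) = (z - 3)*(z - 2)*(z + 1)*(z - 4)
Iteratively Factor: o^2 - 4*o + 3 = (o - 3)*(o - 1)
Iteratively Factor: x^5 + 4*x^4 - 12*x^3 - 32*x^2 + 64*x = (x - 2)*(x^4 + 6*x^3 - 32*x) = x*(x - 2)*(x^3 + 6*x^2 - 32) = x*(x - 2)^2*(x^2 + 8*x + 16) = x*(x - 2)^2*(x + 4)*(x + 4)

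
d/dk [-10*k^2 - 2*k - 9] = -20*k - 2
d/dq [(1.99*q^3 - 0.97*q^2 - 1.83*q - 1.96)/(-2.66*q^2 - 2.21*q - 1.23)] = (-5.2934*q^4 - 8.7958*q^3 - 10.0672*q^2 - 8.041*q - 2.0807)/(7.0756*q^4 + 11.7572*q^3 + 11.4277*q^2 + 5.4366*q + 1.5129)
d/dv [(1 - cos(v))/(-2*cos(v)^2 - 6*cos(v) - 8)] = (cos(v)^2 - 2*cos(v) - 7)*sin(v)/(2*(cos(v)^2 + 3*cos(v) + 4)^2)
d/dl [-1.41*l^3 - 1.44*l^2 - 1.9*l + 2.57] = -4.23*l^2 - 2.88*l - 1.9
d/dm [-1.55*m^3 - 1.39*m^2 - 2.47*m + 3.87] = -4.65*m^2 - 2.78*m - 2.47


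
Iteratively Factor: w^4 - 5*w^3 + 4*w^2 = (w - 4)*(w^3 - w^2) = w*(w - 4)*(w^2 - w) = w^2*(w - 4)*(w - 1)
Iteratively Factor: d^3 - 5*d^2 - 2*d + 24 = (d + 2)*(d^2 - 7*d + 12) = (d - 3)*(d + 2)*(d - 4)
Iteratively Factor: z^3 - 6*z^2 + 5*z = (z - 5)*(z^2 - z) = z*(z - 5)*(z - 1)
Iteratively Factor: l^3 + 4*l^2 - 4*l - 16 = (l - 2)*(l^2 + 6*l + 8) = (l - 2)*(l + 2)*(l + 4)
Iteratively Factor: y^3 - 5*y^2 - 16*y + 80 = (y - 5)*(y^2 - 16) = (y - 5)*(y - 4)*(y + 4)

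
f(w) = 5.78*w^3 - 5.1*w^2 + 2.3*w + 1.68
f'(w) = 17.34*w^2 - 10.2*w + 2.3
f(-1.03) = -12.42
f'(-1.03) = 31.20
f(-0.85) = -7.51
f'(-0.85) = 23.50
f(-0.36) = -0.08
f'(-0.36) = 8.22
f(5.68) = 909.39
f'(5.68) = 503.79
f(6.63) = 1477.24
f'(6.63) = 696.89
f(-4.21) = -529.69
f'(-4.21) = 352.58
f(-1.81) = -53.47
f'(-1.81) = 77.57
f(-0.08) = 1.46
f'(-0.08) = 3.23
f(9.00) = 3822.90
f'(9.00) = 1315.04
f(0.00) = 1.68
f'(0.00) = 2.30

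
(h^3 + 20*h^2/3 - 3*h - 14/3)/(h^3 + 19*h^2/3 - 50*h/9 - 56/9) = 3*(h - 1)/(3*h - 4)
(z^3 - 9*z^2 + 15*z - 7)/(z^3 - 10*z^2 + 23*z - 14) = (z - 1)/(z - 2)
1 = 1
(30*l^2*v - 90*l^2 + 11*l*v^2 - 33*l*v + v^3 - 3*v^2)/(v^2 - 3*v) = 30*l^2/v + 11*l + v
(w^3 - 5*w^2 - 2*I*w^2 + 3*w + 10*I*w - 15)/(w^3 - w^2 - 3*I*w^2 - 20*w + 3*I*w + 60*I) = (w + I)/(w + 4)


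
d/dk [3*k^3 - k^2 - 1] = k*(9*k - 2)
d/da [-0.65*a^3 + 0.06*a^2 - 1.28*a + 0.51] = -1.95*a^2 + 0.12*a - 1.28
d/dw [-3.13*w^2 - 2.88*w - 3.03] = -6.26*w - 2.88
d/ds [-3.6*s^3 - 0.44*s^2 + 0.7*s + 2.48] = -10.8*s^2 - 0.88*s + 0.7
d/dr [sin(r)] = cos(r)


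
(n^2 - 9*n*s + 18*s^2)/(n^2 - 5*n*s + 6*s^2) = (-n + 6*s)/(-n + 2*s)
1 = 1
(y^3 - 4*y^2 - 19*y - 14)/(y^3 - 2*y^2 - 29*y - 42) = (y + 1)/(y + 3)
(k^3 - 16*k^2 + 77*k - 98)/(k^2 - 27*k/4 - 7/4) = 4*(k^2 - 9*k + 14)/(4*k + 1)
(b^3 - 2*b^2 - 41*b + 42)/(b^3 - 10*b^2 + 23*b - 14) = (b + 6)/(b - 2)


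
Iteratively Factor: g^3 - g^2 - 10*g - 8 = (g + 2)*(g^2 - 3*g - 4) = (g + 1)*(g + 2)*(g - 4)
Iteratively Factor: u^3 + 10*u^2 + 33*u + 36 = (u + 4)*(u^2 + 6*u + 9) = (u + 3)*(u + 4)*(u + 3)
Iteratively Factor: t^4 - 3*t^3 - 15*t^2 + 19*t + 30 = (t - 5)*(t^3 + 2*t^2 - 5*t - 6) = (t - 5)*(t - 2)*(t^2 + 4*t + 3) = (t - 5)*(t - 2)*(t + 3)*(t + 1)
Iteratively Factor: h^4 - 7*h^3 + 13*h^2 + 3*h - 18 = (h + 1)*(h^3 - 8*h^2 + 21*h - 18) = (h - 3)*(h + 1)*(h^2 - 5*h + 6) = (h - 3)*(h - 2)*(h + 1)*(h - 3)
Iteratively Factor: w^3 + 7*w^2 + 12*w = (w + 4)*(w^2 + 3*w) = (w + 3)*(w + 4)*(w)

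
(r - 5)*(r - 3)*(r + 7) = r^3 - r^2 - 41*r + 105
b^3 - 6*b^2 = b^2*(b - 6)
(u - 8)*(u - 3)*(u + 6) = u^3 - 5*u^2 - 42*u + 144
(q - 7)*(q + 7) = q^2 - 49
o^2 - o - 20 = (o - 5)*(o + 4)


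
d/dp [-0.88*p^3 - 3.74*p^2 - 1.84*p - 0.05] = -2.64*p^2 - 7.48*p - 1.84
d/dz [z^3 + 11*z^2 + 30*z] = 3*z^2 + 22*z + 30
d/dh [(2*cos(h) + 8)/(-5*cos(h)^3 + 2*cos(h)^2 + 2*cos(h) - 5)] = 2*(-6*sin(h) + 22*sin(2*h) - 58*sin(3*h) - 5*sin(4*h))/((cos(h) + 1)^2*(14*cos(h) - 5*cos(2*h) - 15)^2)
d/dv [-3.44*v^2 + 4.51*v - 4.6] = 4.51 - 6.88*v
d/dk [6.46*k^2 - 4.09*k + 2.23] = 12.92*k - 4.09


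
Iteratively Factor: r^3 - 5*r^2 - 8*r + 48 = (r + 3)*(r^2 - 8*r + 16) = (r - 4)*(r + 3)*(r - 4)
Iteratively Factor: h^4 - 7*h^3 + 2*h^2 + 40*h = (h - 4)*(h^3 - 3*h^2 - 10*h) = (h - 5)*(h - 4)*(h^2 + 2*h) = (h - 5)*(h - 4)*(h + 2)*(h)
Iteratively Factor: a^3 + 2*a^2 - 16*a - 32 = (a + 4)*(a^2 - 2*a - 8) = (a + 2)*(a + 4)*(a - 4)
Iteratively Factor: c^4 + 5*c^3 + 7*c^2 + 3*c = (c + 1)*(c^3 + 4*c^2 + 3*c) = (c + 1)*(c + 3)*(c^2 + c) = (c + 1)^2*(c + 3)*(c)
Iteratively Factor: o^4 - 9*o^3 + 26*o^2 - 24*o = (o - 3)*(o^3 - 6*o^2 + 8*o) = o*(o - 3)*(o^2 - 6*o + 8) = o*(o - 3)*(o - 2)*(o - 4)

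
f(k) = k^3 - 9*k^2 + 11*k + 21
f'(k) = 3*k^2 - 18*k + 11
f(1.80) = 17.47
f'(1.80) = -11.68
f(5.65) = -23.79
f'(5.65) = 5.07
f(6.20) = -18.43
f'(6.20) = 14.72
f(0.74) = 24.62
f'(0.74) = -0.68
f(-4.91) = -368.35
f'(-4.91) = 171.70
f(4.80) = -22.97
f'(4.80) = -6.28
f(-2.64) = -89.17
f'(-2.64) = 79.43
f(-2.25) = -60.70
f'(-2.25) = 66.69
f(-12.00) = -3135.00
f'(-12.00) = 659.00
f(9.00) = 120.00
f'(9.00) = 92.00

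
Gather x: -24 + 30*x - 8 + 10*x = 40*x - 32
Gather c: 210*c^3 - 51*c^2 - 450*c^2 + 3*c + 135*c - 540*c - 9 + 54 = 210*c^3 - 501*c^2 - 402*c + 45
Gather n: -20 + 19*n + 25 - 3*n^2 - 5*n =-3*n^2 + 14*n + 5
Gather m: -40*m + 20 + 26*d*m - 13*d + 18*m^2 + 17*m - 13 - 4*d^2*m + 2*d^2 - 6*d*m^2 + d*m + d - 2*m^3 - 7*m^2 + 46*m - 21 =2*d^2 - 12*d - 2*m^3 + m^2*(11 - 6*d) + m*(-4*d^2 + 27*d + 23) - 14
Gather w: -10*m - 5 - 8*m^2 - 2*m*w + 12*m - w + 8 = -8*m^2 + 2*m + w*(-2*m - 1) + 3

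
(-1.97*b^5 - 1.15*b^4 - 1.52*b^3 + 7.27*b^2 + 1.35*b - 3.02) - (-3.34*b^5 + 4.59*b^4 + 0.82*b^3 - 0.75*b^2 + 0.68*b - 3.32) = 1.37*b^5 - 5.74*b^4 - 2.34*b^3 + 8.02*b^2 + 0.67*b + 0.3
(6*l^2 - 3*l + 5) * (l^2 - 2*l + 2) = 6*l^4 - 15*l^3 + 23*l^2 - 16*l + 10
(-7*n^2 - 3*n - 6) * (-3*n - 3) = 21*n^3 + 30*n^2 + 27*n + 18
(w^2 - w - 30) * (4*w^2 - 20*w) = 4*w^4 - 24*w^3 - 100*w^2 + 600*w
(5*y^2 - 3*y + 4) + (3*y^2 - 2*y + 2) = 8*y^2 - 5*y + 6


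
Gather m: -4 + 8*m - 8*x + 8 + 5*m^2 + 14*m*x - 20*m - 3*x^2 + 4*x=5*m^2 + m*(14*x - 12) - 3*x^2 - 4*x + 4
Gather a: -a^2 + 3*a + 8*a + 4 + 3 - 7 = -a^2 + 11*a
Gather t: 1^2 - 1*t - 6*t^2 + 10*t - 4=-6*t^2 + 9*t - 3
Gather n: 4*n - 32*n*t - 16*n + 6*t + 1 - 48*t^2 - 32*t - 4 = n*(-32*t - 12) - 48*t^2 - 26*t - 3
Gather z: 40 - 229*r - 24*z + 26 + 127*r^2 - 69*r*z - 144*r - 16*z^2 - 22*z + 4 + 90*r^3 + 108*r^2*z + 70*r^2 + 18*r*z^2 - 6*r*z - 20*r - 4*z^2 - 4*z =90*r^3 + 197*r^2 - 393*r + z^2*(18*r - 20) + z*(108*r^2 - 75*r - 50) + 70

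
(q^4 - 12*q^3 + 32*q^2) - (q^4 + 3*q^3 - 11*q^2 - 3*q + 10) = -15*q^3 + 43*q^2 + 3*q - 10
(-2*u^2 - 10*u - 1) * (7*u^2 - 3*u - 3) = -14*u^4 - 64*u^3 + 29*u^2 + 33*u + 3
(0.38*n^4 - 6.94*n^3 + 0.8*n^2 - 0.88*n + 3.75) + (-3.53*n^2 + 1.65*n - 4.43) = 0.38*n^4 - 6.94*n^3 - 2.73*n^2 + 0.77*n - 0.68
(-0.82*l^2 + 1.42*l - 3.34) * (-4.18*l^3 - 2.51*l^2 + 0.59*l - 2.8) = 3.4276*l^5 - 3.8774*l^4 + 9.9132*l^3 + 11.5172*l^2 - 5.9466*l + 9.352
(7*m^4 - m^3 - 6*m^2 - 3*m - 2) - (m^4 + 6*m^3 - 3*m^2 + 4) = 6*m^4 - 7*m^3 - 3*m^2 - 3*m - 6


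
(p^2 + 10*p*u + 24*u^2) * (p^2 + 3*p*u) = p^4 + 13*p^3*u + 54*p^2*u^2 + 72*p*u^3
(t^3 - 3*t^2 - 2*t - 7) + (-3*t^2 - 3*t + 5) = t^3 - 6*t^2 - 5*t - 2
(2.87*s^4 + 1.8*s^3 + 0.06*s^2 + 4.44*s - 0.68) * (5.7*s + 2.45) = 16.359*s^5 + 17.2915*s^4 + 4.752*s^3 + 25.455*s^2 + 7.002*s - 1.666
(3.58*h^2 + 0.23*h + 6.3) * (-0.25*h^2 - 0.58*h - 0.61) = -0.895*h^4 - 2.1339*h^3 - 3.8922*h^2 - 3.7943*h - 3.843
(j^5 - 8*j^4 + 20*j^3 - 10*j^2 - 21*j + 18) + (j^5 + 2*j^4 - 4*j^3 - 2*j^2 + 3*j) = 2*j^5 - 6*j^4 + 16*j^3 - 12*j^2 - 18*j + 18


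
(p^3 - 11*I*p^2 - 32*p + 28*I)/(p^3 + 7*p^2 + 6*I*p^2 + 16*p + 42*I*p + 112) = (p^2 - 9*I*p - 14)/(p^2 + p*(7 + 8*I) + 56*I)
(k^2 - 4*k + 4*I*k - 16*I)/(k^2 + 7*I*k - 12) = (k - 4)/(k + 3*I)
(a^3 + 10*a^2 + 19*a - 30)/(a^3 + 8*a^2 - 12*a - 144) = (a^2 + 4*a - 5)/(a^2 + 2*a - 24)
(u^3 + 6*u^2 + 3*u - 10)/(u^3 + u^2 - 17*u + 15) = (u + 2)/(u - 3)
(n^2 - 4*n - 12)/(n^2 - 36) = (n + 2)/(n + 6)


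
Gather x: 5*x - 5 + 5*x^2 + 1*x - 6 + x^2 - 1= 6*x^2 + 6*x - 12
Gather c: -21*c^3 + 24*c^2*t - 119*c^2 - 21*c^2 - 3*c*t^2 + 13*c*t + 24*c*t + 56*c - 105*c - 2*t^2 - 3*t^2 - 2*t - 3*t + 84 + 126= -21*c^3 + c^2*(24*t - 140) + c*(-3*t^2 + 37*t - 49) - 5*t^2 - 5*t + 210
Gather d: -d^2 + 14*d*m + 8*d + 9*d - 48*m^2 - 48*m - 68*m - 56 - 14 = -d^2 + d*(14*m + 17) - 48*m^2 - 116*m - 70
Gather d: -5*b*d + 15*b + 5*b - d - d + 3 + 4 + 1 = 20*b + d*(-5*b - 2) + 8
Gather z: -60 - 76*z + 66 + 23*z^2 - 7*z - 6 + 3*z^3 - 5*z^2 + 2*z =3*z^3 + 18*z^2 - 81*z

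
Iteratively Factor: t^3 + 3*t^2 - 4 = (t + 2)*(t^2 + t - 2) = (t - 1)*(t + 2)*(t + 2)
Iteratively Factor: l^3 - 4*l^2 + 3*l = (l)*(l^2 - 4*l + 3) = l*(l - 3)*(l - 1)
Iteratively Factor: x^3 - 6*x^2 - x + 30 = (x - 5)*(x^2 - x - 6) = (x - 5)*(x - 3)*(x + 2)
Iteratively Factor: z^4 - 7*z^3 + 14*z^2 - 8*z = (z - 2)*(z^3 - 5*z^2 + 4*z) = (z - 4)*(z - 2)*(z^2 - z) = (z - 4)*(z - 2)*(z - 1)*(z)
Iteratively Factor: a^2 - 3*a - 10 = (a - 5)*(a + 2)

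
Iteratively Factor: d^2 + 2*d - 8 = (d - 2)*(d + 4)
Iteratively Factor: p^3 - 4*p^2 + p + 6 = (p - 2)*(p^2 - 2*p - 3) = (p - 2)*(p + 1)*(p - 3)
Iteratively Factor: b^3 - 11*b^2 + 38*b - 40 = (b - 2)*(b^2 - 9*b + 20) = (b - 5)*(b - 2)*(b - 4)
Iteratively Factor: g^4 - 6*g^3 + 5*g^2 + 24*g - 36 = (g - 3)*(g^3 - 3*g^2 - 4*g + 12) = (g - 3)^2*(g^2 - 4) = (g - 3)^2*(g - 2)*(g + 2)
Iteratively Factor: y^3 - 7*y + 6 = (y - 1)*(y^2 + y - 6) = (y - 2)*(y - 1)*(y + 3)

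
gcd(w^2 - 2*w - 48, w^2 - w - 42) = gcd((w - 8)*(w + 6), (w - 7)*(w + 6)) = w + 6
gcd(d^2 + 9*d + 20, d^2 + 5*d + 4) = d + 4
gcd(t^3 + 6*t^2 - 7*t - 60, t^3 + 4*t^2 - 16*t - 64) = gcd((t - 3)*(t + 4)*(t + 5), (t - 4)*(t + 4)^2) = t + 4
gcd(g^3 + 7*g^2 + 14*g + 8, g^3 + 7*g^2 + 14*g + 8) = g^3 + 7*g^2 + 14*g + 8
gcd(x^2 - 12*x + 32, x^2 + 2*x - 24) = x - 4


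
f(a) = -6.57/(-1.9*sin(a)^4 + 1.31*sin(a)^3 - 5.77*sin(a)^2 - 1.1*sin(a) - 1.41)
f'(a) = -6.57*(7.6*sin(a)^3*cos(a) - 3.93*sin(a)^2*cos(a) + 11.54*sin(a)*cos(a) + 1.1*cos(a))/(-1.9*sin(a)^4 + 1.31*sin(a)^3 - 5.77*sin(a)^2 - 1.1*sin(a) - 1.41)^2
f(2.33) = 1.25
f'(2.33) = 1.68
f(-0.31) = 3.95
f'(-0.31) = 6.77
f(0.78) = 1.30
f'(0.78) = -1.82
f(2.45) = 1.48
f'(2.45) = 2.27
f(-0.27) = 4.21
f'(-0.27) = 6.24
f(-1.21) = 0.83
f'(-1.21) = 0.71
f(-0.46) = 2.92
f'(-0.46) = 6.37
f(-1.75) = 0.73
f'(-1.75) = -0.31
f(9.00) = 2.34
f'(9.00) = 4.35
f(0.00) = 4.66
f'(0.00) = -3.64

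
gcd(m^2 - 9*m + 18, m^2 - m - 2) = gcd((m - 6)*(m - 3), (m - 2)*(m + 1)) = 1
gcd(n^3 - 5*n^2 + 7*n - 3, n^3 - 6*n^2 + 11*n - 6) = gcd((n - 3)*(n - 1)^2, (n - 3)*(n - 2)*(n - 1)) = n^2 - 4*n + 3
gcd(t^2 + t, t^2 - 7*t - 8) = t + 1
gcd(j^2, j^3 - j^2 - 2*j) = j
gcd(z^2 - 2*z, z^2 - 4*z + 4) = z - 2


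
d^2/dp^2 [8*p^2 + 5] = 16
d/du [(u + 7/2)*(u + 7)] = 2*u + 21/2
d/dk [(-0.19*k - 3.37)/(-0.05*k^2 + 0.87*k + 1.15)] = (-0.0095*k^2 - 0.337*k + 2.7134)/(0.0025*k^4 - 0.087*k^3 + 0.6419*k^2 + 2.001*k + 1.3225)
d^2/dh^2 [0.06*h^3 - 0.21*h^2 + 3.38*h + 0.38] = 0.36*h - 0.42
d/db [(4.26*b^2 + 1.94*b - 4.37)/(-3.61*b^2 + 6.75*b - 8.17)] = (35.7584*b^2 - 101.1598*b + 13.6477)/(13.0321*b^4 - 48.735*b^3 + 104.5499*b^2 - 110.295*b + 66.7489)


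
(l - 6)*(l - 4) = l^2 - 10*l + 24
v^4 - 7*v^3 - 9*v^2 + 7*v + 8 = (v - 8)*(v - 1)*(v + 1)^2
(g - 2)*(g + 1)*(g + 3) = g^3 + 2*g^2 - 5*g - 6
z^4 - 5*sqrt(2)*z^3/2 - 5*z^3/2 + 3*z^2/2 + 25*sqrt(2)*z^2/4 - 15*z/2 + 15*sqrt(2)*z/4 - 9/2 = (z - 3)*(z + 1/2)*(z - 3*sqrt(2)/2)*(z - sqrt(2))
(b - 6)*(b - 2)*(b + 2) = b^3 - 6*b^2 - 4*b + 24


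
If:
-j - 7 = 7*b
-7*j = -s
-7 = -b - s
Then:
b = -7/6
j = 7/6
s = 49/6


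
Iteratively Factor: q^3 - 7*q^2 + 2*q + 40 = (q - 4)*(q^2 - 3*q - 10) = (q - 5)*(q - 4)*(q + 2)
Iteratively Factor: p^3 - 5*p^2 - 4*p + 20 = (p - 5)*(p^2 - 4) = (p - 5)*(p - 2)*(p + 2)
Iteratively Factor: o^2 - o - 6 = (o - 3)*(o + 2)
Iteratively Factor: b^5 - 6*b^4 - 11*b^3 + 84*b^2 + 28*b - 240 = (b - 4)*(b^4 - 2*b^3 - 19*b^2 + 8*b + 60) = (b - 4)*(b - 2)*(b^3 - 19*b - 30) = (b - 4)*(b - 2)*(b + 3)*(b^2 - 3*b - 10) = (b - 5)*(b - 4)*(b - 2)*(b + 3)*(b + 2)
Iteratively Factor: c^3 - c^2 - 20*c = (c)*(c^2 - c - 20) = c*(c + 4)*(c - 5)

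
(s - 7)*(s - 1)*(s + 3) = s^3 - 5*s^2 - 17*s + 21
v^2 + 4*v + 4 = (v + 2)^2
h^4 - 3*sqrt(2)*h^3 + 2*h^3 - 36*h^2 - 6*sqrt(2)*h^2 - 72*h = h*(h + 2)*(h - 6*sqrt(2))*(h + 3*sqrt(2))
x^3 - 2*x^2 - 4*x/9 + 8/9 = (x - 2)*(x - 2/3)*(x + 2/3)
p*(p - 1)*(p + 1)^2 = p^4 + p^3 - p^2 - p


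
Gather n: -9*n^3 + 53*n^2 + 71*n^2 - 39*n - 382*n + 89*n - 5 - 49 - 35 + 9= -9*n^3 + 124*n^2 - 332*n - 80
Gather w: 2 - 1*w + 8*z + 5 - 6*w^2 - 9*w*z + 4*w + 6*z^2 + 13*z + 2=-6*w^2 + w*(3 - 9*z) + 6*z^2 + 21*z + 9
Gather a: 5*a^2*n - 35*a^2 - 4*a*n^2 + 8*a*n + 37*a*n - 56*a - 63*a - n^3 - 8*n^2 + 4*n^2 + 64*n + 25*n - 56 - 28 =a^2*(5*n - 35) + a*(-4*n^2 + 45*n - 119) - n^3 - 4*n^2 + 89*n - 84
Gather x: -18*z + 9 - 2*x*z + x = x*(1 - 2*z) - 18*z + 9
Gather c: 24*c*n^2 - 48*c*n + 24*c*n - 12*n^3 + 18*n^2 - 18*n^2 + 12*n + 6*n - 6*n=c*(24*n^2 - 24*n) - 12*n^3 + 12*n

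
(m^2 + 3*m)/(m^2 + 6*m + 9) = m/(m + 3)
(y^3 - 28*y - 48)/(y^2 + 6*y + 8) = y - 6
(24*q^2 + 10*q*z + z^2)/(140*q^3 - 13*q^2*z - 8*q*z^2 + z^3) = (6*q + z)/(35*q^2 - 12*q*z + z^2)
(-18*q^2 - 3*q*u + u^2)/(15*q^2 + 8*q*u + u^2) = (-6*q + u)/(5*q + u)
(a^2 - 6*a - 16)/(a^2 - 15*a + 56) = (a + 2)/(a - 7)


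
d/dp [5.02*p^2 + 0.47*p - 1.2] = 10.04*p + 0.47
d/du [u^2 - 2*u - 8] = 2*u - 2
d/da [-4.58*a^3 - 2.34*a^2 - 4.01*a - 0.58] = -13.74*a^2 - 4.68*a - 4.01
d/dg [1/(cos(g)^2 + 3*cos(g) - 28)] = (2*cos(g) + 3)*sin(g)/(cos(g)^2 + 3*cos(g) - 28)^2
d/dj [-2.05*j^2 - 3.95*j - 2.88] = -4.1*j - 3.95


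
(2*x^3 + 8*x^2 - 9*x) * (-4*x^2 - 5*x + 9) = -8*x^5 - 42*x^4 + 14*x^3 + 117*x^2 - 81*x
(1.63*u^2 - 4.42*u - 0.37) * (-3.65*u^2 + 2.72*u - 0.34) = -5.9495*u^4 + 20.5666*u^3 - 11.2261*u^2 + 0.4964*u + 0.1258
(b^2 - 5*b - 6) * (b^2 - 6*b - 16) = b^4 - 11*b^3 + 8*b^2 + 116*b + 96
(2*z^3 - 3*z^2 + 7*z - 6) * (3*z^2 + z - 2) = 6*z^5 - 7*z^4 + 14*z^3 - 5*z^2 - 20*z + 12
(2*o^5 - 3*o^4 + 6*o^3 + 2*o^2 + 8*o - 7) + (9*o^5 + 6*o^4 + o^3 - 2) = 11*o^5 + 3*o^4 + 7*o^3 + 2*o^2 + 8*o - 9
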